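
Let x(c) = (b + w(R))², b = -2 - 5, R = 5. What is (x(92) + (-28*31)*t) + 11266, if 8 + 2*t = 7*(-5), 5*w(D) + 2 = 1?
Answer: 749496/25 ≈ 29980.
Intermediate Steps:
w(D) = -⅕ (w(D) = -⅖ + (⅕)*1 = -⅖ + ⅕ = -⅕)
b = -7
t = -43/2 (t = -4 + (7*(-5))/2 = -4 + (½)*(-35) = -4 - 35/2 = -43/2 ≈ -21.500)
x(c) = 1296/25 (x(c) = (-7 - ⅕)² = (-36/5)² = 1296/25)
(x(92) + (-28*31)*t) + 11266 = (1296/25 - 28*31*(-43/2)) + 11266 = (1296/25 - 868*(-43/2)) + 11266 = (1296/25 + 18662) + 11266 = 467846/25 + 11266 = 749496/25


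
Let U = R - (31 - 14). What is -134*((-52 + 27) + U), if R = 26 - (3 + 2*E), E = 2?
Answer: 3082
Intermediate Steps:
R = 19 (R = 26 - (3 + 2*2) = 26 - (3 + 4) = 26 - 1*7 = 26 - 7 = 19)
U = 2 (U = 19 - (31 - 14) = 19 - 1*17 = 19 - 17 = 2)
-134*((-52 + 27) + U) = -134*((-52 + 27) + 2) = -134*(-25 + 2) = -134*(-23) = 3082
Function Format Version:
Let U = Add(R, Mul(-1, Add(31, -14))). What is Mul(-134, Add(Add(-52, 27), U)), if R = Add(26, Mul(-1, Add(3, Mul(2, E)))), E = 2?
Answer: 3082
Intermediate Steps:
R = 19 (R = Add(26, Mul(-1, Add(3, Mul(2, 2)))) = Add(26, Mul(-1, Add(3, 4))) = Add(26, Mul(-1, 7)) = Add(26, -7) = 19)
U = 2 (U = Add(19, Mul(-1, Add(31, -14))) = Add(19, Mul(-1, 17)) = Add(19, -17) = 2)
Mul(-134, Add(Add(-52, 27), U)) = Mul(-134, Add(Add(-52, 27), 2)) = Mul(-134, Add(-25, 2)) = Mul(-134, -23) = 3082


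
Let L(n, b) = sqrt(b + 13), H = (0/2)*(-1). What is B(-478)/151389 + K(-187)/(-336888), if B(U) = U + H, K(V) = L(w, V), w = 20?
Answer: -478/151389 - I*sqrt(174)/336888 ≈ -0.0031574 - 3.9155e-5*I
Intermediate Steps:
H = 0 (H = ((1/2)*0)*(-1) = 0*(-1) = 0)
L(n, b) = sqrt(13 + b)
K(V) = sqrt(13 + V)
B(U) = U (B(U) = U + 0 = U)
B(-478)/151389 + K(-187)/(-336888) = -478/151389 + sqrt(13 - 187)/(-336888) = -478*1/151389 + sqrt(-174)*(-1/336888) = -478/151389 + (I*sqrt(174))*(-1/336888) = -478/151389 - I*sqrt(174)/336888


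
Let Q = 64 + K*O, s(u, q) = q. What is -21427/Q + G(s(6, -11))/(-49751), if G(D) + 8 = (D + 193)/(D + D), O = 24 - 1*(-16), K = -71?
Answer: 11726658351/1519196536 ≈ 7.7190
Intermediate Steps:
O = 40 (O = 24 + 16 = 40)
G(D) = -8 + (193 + D)/(2*D) (G(D) = -8 + (D + 193)/(D + D) = -8 + (193 + D)/((2*D)) = -8 + (193 + D)*(1/(2*D)) = -8 + (193 + D)/(2*D))
Q = -2776 (Q = 64 - 71*40 = 64 - 2840 = -2776)
-21427/Q + G(s(6, -11))/(-49751) = -21427/(-2776) + ((½)*(193 - 15*(-11))/(-11))/(-49751) = -21427*(-1/2776) + ((½)*(-1/11)*(193 + 165))*(-1/49751) = 21427/2776 + ((½)*(-1/11)*358)*(-1/49751) = 21427/2776 - 179/11*(-1/49751) = 21427/2776 + 179/547261 = 11726658351/1519196536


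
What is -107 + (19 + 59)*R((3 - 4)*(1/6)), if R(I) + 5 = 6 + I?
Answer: -42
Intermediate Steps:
R(I) = 1 + I (R(I) = -5 + (6 + I) = 1 + I)
-107 + (19 + 59)*R((3 - 4)*(1/6)) = -107 + (19 + 59)*(1 + (3 - 4)*(1/6)) = -107 + 78*(1 - 1/6) = -107 + 78*(5/6) = -107 + 65 = -42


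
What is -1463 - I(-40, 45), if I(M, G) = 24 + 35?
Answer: -1522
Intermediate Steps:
I(M, G) = 59
-1463 - I(-40, 45) = -1463 - 1*59 = -1463 - 59 = -1522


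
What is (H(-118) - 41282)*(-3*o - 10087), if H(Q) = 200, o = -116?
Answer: 400097598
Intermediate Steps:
(H(-118) - 41282)*(-3*o - 10087) = (200 - 41282)*(-3*(-116) - 10087) = -41082*(348 - 10087) = -41082*(-9739) = 400097598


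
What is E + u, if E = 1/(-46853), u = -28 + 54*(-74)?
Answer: -188536473/46853 ≈ -4024.0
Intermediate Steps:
u = -4024 (u = -28 - 3996 = -4024)
E = -1/46853 ≈ -2.1343e-5
E + u = -1/46853 - 4024 = -188536473/46853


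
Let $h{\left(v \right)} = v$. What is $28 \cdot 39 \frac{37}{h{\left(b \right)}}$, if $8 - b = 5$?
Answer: $13468$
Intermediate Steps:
$b = 3$ ($b = 8 - 5 = 3$)
$28 \cdot 39 \frac{37}{h{\left(b \right)}} = 28 \cdot 39 \cdot \frac{37}{3} = 1092 \cdot 37 \cdot \frac{1}{3} = 1092 \cdot \frac{37}{3} = 13468$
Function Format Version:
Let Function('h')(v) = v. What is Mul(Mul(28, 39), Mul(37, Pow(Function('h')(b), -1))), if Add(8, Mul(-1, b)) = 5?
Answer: 13468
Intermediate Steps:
b = 3 (b = Add(8, Mul(-1, 5)) = Add(8, -5) = 3)
Mul(Mul(28, 39), Mul(37, Pow(Function('h')(b), -1))) = Mul(Mul(28, 39), Mul(37, Pow(3, -1))) = Mul(1092, Mul(37, Rational(1, 3))) = Mul(1092, Rational(37, 3)) = 13468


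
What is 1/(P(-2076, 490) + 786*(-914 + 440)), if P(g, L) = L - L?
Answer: -1/372564 ≈ -2.6841e-6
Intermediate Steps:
P(g, L) = 0
1/(P(-2076, 490) + 786*(-914 + 440)) = 1/(0 + 786*(-914 + 440)) = 1/(0 + 786*(-474)) = 1/(0 - 372564) = 1/(-372564) = -1/372564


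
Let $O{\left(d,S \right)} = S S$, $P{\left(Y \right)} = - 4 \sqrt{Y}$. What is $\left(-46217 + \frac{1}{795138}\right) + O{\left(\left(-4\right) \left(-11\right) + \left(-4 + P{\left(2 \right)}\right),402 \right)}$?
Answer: $\frac{91748588407}{795138} \approx 1.1539 \cdot 10^{5}$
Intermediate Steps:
$O{\left(d,S \right)} = S^{2}$
$\left(-46217 + \frac{1}{795138}\right) + O{\left(\left(-4\right) \left(-11\right) + \left(-4 + P{\left(2 \right)}\right),402 \right)} = \left(-46217 + \frac{1}{795138}\right) + 402^{2} = \left(-46217 + \frac{1}{795138}\right) + 161604 = - \frac{36748892945}{795138} + 161604 = \frac{91748588407}{795138}$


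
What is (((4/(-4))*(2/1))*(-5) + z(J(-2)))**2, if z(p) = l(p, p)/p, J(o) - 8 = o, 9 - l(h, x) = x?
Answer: 441/4 ≈ 110.25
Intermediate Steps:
l(h, x) = 9 - x
J(o) = 8 + o
z(p) = (9 - p)/p
(((4/(-4))*(2/1))*(-5) + z(J(-2)))**2 = (((4/(-4))*(2/1))*(-5) + (9 - (8 - 2))/(8 - 2))**2 = (((4*(-1/4))*(2*1))*(-5) + (9 - 1*6)/6)**2 = (-1*2*(-5) + (9 - 6)/6)**2 = (-2*(-5) + (1/6)*3)**2 = (10 + 1/2)**2 = (21/2)**2 = 441/4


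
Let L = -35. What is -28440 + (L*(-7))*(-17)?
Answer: -32605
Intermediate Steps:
-28440 + (L*(-7))*(-17) = -28440 - 35*(-7)*(-17) = -28440 + 245*(-17) = -28440 - 4165 = -32605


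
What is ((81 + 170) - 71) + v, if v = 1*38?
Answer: 218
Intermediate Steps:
v = 38
((81 + 170) - 71) + v = ((81 + 170) - 71) + 38 = (251 - 71) + 38 = 180 + 38 = 218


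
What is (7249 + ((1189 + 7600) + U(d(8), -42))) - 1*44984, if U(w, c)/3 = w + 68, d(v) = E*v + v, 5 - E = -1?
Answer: -28574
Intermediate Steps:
E = 6 (E = 5 - 1*(-1) = 5 + 1 = 6)
d(v) = 7*v (d(v) = 6*v + v = 7*v)
U(w, c) = 204 + 3*w (U(w, c) = 3*(w + 68) = 3*(68 + w) = 204 + 3*w)
(7249 + ((1189 + 7600) + U(d(8), -42))) - 1*44984 = (7249 + ((1189 + 7600) + (204 + 3*(7*8)))) - 1*44984 = (7249 + (8789 + (204 + 3*56))) - 44984 = (7249 + (8789 + (204 + 168))) - 44984 = (7249 + (8789 + 372)) - 44984 = (7249 + 9161) - 44984 = 16410 - 44984 = -28574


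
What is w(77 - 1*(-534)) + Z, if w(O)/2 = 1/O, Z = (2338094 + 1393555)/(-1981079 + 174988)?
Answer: -2276425357/1103521601 ≈ -2.0629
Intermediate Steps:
Z = -3731649/1806091 (Z = 3731649/(-1806091) = 3731649*(-1/1806091) = -3731649/1806091 ≈ -2.0661)
w(O) = 2/O
w(77 - 1*(-534)) + Z = 2/(77 - 1*(-534)) - 3731649/1806091 = 2/(77 + 534) - 3731649/1806091 = 2/611 - 3731649/1806091 = -2276425357/1103521601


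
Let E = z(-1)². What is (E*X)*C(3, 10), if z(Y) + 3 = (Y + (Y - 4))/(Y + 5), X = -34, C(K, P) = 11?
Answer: -15147/2 ≈ -7573.5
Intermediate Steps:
z(Y) = -3 + (-4 + 2*Y)/(5 + Y) (z(Y) = -3 + (Y + (Y - 4))/(Y + 5) = -3 + (Y + (-4 + Y))/(5 + Y) = -3 + (-4 + 2*Y)/(5 + Y))
E = 81/4 (E = ((-19 - 1*(-1))/(5 - 1))² = ((-19 + 1)/4)² = ((¼)*(-18))² = (-9/2)² = 81/4 ≈ 20.250)
(E*X)*C(3, 10) = ((81/4)*(-34))*11 = -1377/2*11 = -15147/2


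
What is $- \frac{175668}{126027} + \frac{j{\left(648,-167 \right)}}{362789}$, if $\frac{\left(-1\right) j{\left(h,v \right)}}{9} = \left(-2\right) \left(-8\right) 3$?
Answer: $- \frac{21261620572}{15240403101} \approx -1.3951$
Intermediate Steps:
$j{\left(h,v \right)} = -432$ ($j{\left(h,v \right)} = - 9 \left(-2\right) \left(-8\right) 3 = - 9 \cdot 16 \cdot 3 = \left(-9\right) 48 = -432$)
$- \frac{175668}{126027} + \frac{j{\left(648,-167 \right)}}{362789} = - \frac{175668}{126027} - \frac{432}{362789} = \left(-175668\right) \frac{1}{126027} - \frac{432}{362789} = - \frac{58556}{42009} - \frac{432}{362789} = - \frac{21261620572}{15240403101}$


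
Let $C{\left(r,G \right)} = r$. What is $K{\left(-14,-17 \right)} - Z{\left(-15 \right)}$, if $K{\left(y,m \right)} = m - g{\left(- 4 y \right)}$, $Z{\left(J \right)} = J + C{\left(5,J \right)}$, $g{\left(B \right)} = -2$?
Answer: $-5$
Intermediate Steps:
$Z{\left(J \right)} = 5 + J$ ($Z{\left(J \right)} = J + 5 = 5 + J$)
$K{\left(y,m \right)} = 2 + m$ ($K{\left(y,m \right)} = m - -2 = m + 2 = 2 + m$)
$K{\left(-14,-17 \right)} - Z{\left(-15 \right)} = \left(2 - 17\right) - \left(5 - 15\right) = -15 - -10 = -15 + 10 = -5$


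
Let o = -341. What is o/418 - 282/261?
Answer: -6269/3306 ≈ -1.8962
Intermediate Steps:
o/418 - 282/261 = -341/418 - 282/261 = -341*1/418 - 282*1/261 = -31/38 - 94/87 = -6269/3306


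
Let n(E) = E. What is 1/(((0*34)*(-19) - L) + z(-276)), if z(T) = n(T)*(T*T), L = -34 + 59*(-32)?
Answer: -1/21022654 ≈ -4.7568e-8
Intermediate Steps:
L = -1922 (L = -34 - 1888 = -1922)
z(T) = T³ (z(T) = T*(T*T) = T*T² = T³)
1/(((0*34)*(-19) - L) + z(-276)) = 1/(((0*34)*(-19) - 1*(-1922)) + (-276)³) = 1/((0*(-19) + 1922) - 21024576) = 1/((0 + 1922) - 21024576) = 1/(1922 - 21024576) = 1/(-21022654) = -1/21022654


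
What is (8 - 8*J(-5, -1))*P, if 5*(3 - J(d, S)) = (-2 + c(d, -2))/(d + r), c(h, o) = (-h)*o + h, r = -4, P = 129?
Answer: -25112/15 ≈ -1674.1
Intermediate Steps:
c(h, o) = h - h*o (c(h, o) = -h*o + h = h - h*o)
J(d, S) = 3 - (-2 + 3*d)/(5*(-4 + d)) (J(d, S) = 3 - (-2 + d*(1 - 1*(-2)))/(5*(d - 4)) = 3 - (-2 + d*(1 + 2))/(5*(-4 + d)) = 3 - (-2 + d*3)/(5*(-4 + d)) = 3 - (-2 + 3*d)/(5*(-4 + d)))
(8 - 8*J(-5, -1))*P = (8 - 16*(-29 + 6*(-5))/(5*(-4 - 5)))*129 = (8 - 16*(-29 - 30)/(5*(-9)))*129 = (8 - 16*(-1)*(-59)/(5*9))*129 = (8 - 8*118/45)*129 = (8 - 944/45)*129 = -584/45*129 = -25112/15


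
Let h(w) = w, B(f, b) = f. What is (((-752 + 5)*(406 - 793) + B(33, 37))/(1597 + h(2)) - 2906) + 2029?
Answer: -371067/533 ≈ -696.19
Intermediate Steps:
(((-752 + 5)*(406 - 793) + B(33, 37))/(1597 + h(2)) - 2906) + 2029 = (((-752 + 5)*(406 - 793) + 33)/(1597 + 2) - 2906) + 2029 = ((-747*(-387) + 33)/1599 - 2906) + 2029 = ((289089 + 33)*(1/1599) - 2906) + 2029 = (289122*(1/1599) - 2906) + 2029 = (96374/533 - 2906) + 2029 = -1452524/533 + 2029 = -371067/533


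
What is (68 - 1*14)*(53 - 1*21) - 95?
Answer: 1633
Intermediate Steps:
(68 - 1*14)*(53 - 1*21) - 95 = (68 - 14)*(53 - 21) - 95 = 54*32 - 95 = 1728 - 95 = 1633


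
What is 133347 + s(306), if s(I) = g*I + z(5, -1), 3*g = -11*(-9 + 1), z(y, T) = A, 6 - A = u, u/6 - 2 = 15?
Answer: 142227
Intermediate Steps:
u = 102 (u = 12 + 6*15 = 12 + 90 = 102)
A = -96 (A = 6 - 1*102 = 6 - 102 = -96)
z(y, T) = -96
g = 88/3 (g = (-11*(-9 + 1))/3 = (-11*(-8))/3 = (⅓)*88 = 88/3 ≈ 29.333)
s(I) = -96 + 88*I/3 (s(I) = 88*I/3 - 96 = -96 + 88*I/3)
133347 + s(306) = 133347 + (-96 + (88/3)*306) = 133347 + (-96 + 8976) = 133347 + 8880 = 142227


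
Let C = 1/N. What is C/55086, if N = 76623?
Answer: 1/4220854578 ≈ 2.3692e-10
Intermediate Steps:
C = 1/76623 ≈ 1.3051e-5
C/55086 = (1/76623)/55086 = (1/76623)*(1/55086) = 1/4220854578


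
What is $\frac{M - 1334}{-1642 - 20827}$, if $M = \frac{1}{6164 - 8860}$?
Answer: $\frac{3596465}{60576424} \approx 0.059371$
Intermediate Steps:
$M = - \frac{1}{2696}$ ($M = \frac{1}{-2696} = - \frac{1}{2696} \approx -0.00037092$)
$\frac{M - 1334}{-1642 - 20827} = \frac{- \frac{1}{2696} - 1334}{-1642 - 20827} = - \frac{3596465}{2696 \left(-22469\right)} = \left(- \frac{3596465}{2696}\right) \left(- \frac{1}{22469}\right) = \frac{3596465}{60576424}$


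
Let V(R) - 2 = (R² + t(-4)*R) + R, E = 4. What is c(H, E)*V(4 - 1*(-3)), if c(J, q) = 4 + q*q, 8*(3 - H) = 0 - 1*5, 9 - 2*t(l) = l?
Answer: 2070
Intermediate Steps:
t(l) = 9/2 - l/2
H = 29/8 (H = 3 - (0 - 1*5)/8 = 3 - (0 - 5)/8 = 3 - ⅛*(-5) = 3 + 5/8 = 29/8 ≈ 3.6250)
V(R) = 2 + R² + 15*R/2 (V(R) = 2 + ((R² + (9/2 - ½*(-4))*R) + R) = 2 + ((R² + (9/2 + 2)*R) + R) = 2 + ((R² + 13*R/2) + R) = 2 + (R² + 15*R/2) = 2 + R² + 15*R/2)
c(J, q) = 4 + q²
c(H, E)*V(4 - 1*(-3)) = (4 + 4²)*(2 + (4 - 1*(-3))² + 15*(4 - 1*(-3))/2) = (4 + 16)*(2 + (4 + 3)² + 15*(4 + 3)/2) = 20*(2 + 7² + (15/2)*7) = 20*(2 + 49 + 105/2) = 20*(207/2) = 2070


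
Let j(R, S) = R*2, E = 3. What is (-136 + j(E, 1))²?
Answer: 16900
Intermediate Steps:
j(R, S) = 2*R
(-136 + j(E, 1))² = (-136 + 2*3)² = (-136 + 6)² = (-130)² = 16900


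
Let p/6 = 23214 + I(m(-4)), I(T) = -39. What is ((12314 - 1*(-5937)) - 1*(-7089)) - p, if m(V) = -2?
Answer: -113710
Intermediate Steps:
p = 139050 (p = 6*(23214 - 39) = 6*23175 = 139050)
((12314 - 1*(-5937)) - 1*(-7089)) - p = ((12314 - 1*(-5937)) - 1*(-7089)) - 1*139050 = ((12314 + 5937) + 7089) - 139050 = (18251 + 7089) - 139050 = 25340 - 139050 = -113710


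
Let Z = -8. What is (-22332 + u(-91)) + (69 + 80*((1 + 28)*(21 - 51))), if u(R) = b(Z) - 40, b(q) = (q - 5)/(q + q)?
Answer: -1470435/16 ≈ -91902.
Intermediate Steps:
b(q) = (-5 + q)/(2*q) (b(q) = (-5 + q)/((2*q)) = (-5 + q)*(1/(2*q)) = (-5 + q)/(2*q))
u(R) = -627/16 (u(R) = (1/2)*(-5 - 8)/(-8) - 40 = (1/2)*(-1/8)*(-13) - 40 = 13/16 - 40 = -627/16)
(-22332 + u(-91)) + (69 + 80*((1 + 28)*(21 - 51))) = (-22332 - 627/16) + (69 + 80*((1 + 28)*(21 - 51))) = -357939/16 + (69 + 80*(29*(-30))) = -357939/16 + (69 + 80*(-870)) = -357939/16 + (69 - 69600) = -357939/16 - 69531 = -1470435/16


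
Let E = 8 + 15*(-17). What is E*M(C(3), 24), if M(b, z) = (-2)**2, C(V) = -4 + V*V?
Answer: -988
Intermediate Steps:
C(V) = -4 + V**2
M(b, z) = 4
E = -247 (E = 8 - 255 = -247)
E*M(C(3), 24) = -247*4 = -988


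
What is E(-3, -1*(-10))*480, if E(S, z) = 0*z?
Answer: 0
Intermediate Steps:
E(S, z) = 0
E(-3, -1*(-10))*480 = 0*480 = 0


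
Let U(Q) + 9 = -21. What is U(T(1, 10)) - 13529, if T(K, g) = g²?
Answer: -13559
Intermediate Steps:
U(Q) = -30 (U(Q) = -9 - 21 = -30)
U(T(1, 10)) - 13529 = -30 - 13529 = -13559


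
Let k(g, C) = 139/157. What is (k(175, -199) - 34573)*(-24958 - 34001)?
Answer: 320018957298/157 ≈ 2.0383e+9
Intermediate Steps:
k(g, C) = 139/157 (k(g, C) = 139*(1/157) = 139/157)
(k(175, -199) - 34573)*(-24958 - 34001) = (139/157 - 34573)*(-24958 - 34001) = -5427822/157*(-58959) = 320018957298/157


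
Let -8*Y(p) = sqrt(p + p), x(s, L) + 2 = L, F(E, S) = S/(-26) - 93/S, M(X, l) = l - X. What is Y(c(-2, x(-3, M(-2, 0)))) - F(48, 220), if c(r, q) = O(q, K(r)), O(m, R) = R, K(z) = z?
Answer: 25409/2860 - I/4 ≈ 8.8843 - 0.25*I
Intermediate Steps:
F(E, S) = -93/S - S/26 (F(E, S) = S*(-1/26) - 93/S = -S/26 - 93/S = -93/S - S/26)
x(s, L) = -2 + L
c(r, q) = r
Y(p) = -sqrt(2)*sqrt(p)/8 (Y(p) = -sqrt(p + p)/8 = -sqrt(2)*sqrt(p)/8)
Y(c(-2, x(-3, M(-2, 0)))) - F(48, 220) = -sqrt(2)*sqrt(-2)/8 - (-93/220 - 1/26*220) = -sqrt(2)*I*sqrt(2)/8 - (-93*1/220 - 110/13) = -I/4 - (-93/220 - 110/13) = -I/4 - 1*(-25409/2860) = -I/4 + 25409/2860 = 25409/2860 - I/4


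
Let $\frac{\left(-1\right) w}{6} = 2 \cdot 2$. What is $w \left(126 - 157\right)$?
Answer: $744$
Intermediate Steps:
$w = -24$ ($w = - 6 \cdot 2 \cdot 2 = \left(-6\right) 4 = -24$)
$w \left(126 - 157\right) = - 24 \left(126 - 157\right) = \left(-24\right) \left(-31\right) = 744$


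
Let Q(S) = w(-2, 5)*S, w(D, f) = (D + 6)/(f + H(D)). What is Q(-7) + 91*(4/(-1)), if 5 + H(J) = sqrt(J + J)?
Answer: -364 + 14*I ≈ -364.0 + 14.0*I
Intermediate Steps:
H(J) = -5 + sqrt(2)*sqrt(J) (H(J) = -5 + sqrt(J + J) = -5 + sqrt(2*J) = -5 + sqrt(2)*sqrt(J))
w(D, f) = (6 + D)/(-5 + f + sqrt(2)*sqrt(D)) (w(D, f) = (D + 6)/(f + (-5 + sqrt(2)*sqrt(D))) = (6 + D)/(-5 + f + sqrt(2)*sqrt(D)))
Q(S) = -2*I*S (Q(S) = ((6 - 2)/(-5 + 5 + sqrt(2)*sqrt(-2)))*S = (4/(-5 + 5 + sqrt(2)*(I*sqrt(2))))*S = (4/(-5 + 5 + 2*I))*S = (4/(2*I))*S = (-I/2*4)*S = (-2*I)*S = -2*I*S)
Q(-7) + 91*(4/(-1)) = -2*I*(-7) + 91*(4/(-1)) = 14*I + 91*(4*(-1)) = 14*I + 91*(-4) = 14*I - 364 = -364 + 14*I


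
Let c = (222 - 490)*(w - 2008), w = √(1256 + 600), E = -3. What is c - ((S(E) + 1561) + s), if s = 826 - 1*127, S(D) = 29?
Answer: 535855 - 2144*√29 ≈ 5.2431e+5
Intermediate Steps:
s = 699 (s = 826 - 127 = 699)
w = 8*√29 (w = √1856 = 8*√29 ≈ 43.081)
c = 538144 - 2144*√29 (c = (222 - 490)*(8*√29 - 2008) = -268*(-2008 + 8*√29) = 538144 - 2144*√29 ≈ 5.2660e+5)
c - ((S(E) + 1561) + s) = (538144 - 2144*√29) - ((29 + 1561) + 699) = (538144 - 2144*√29) - (1590 + 699) = (538144 - 2144*√29) - 1*2289 = (538144 - 2144*√29) - 2289 = 535855 - 2144*√29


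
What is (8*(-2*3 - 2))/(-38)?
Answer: 32/19 ≈ 1.6842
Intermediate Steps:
(8*(-2*3 - 2))/(-38) = (8*(-6 - 2))*(-1/38) = (8*(-8))*(-1/38) = -64*(-1/38) = 32/19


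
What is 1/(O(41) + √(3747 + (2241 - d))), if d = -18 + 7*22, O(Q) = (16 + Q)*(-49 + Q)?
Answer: -6/2659 - √1463/101042 ≈ -0.0026350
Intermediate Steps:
O(Q) = (-49 + Q)*(16 + Q)
d = 136 (d = -18 + 154 = 136)
1/(O(41) + √(3747 + (2241 - d))) = 1/((-784 + 41² - 33*41) + √(3747 + (2241 - 1*136))) = 1/((-784 + 1681 - 1353) + √(3747 + (2241 - 136))) = 1/(-456 + √(3747 + 2105)) = 1/(-456 + √5852) = 1/(-456 + 2*√1463)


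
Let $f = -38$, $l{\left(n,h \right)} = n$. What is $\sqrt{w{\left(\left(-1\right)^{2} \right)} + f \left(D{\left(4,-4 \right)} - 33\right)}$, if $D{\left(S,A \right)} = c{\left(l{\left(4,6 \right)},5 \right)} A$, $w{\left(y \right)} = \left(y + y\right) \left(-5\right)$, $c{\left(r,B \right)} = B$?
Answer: $2 \sqrt{501} \approx 44.766$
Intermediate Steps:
$w{\left(y \right)} = - 10 y$ ($w{\left(y \right)} = 2 y \left(-5\right) = - 10 y$)
$D{\left(S,A \right)} = 5 A$
$\sqrt{w{\left(\left(-1\right)^{2} \right)} + f \left(D{\left(4,-4 \right)} - 33\right)} = \sqrt{- 10 \left(-1\right)^{2} - 38 \left(5 \left(-4\right) - 33\right)} = \sqrt{\left(-10\right) 1 - 38 \left(-20 - 33\right)} = \sqrt{-10 - -2014} = \sqrt{-10 + 2014} = \sqrt{2004} = 2 \sqrt{501}$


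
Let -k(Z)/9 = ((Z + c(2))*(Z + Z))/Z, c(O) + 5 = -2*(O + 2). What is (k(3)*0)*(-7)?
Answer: 0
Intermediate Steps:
c(O) = -9 - 2*O (c(O) = -5 - 2*(O + 2) = -5 - 2*(2 + O) = -5 + (-4 - 2*O) = -9 - 2*O)
k(Z) = 234 - 18*Z (k(Z) = -9*(Z + (-9 - 2*2))*(Z + Z)/Z = -9*(Z + (-9 - 4))*(2*Z)/Z = -9*(Z - 13)*(2*Z)/Z = -9*(-13 + Z)*(2*Z)/Z = -9*2*Z*(-13 + Z)/Z = -9*(-26 + 2*Z) = 234 - 18*Z)
(k(3)*0)*(-7) = ((234 - 18*3)*0)*(-7) = ((234 - 54)*0)*(-7) = (180*0)*(-7) = 0*(-7) = 0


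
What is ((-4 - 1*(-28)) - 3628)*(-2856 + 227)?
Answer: 9474916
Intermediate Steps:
((-4 - 1*(-28)) - 3628)*(-2856 + 227) = ((-4 + 28) - 3628)*(-2629) = (24 - 3628)*(-2629) = -3604*(-2629) = 9474916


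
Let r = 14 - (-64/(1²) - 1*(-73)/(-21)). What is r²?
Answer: 2927521/441 ≈ 6638.4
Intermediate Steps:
r = 1711/21 (r = 14 - (-64/1 + 73*(-1/21)) = 14 - (-64*1 - 73/21) = 14 - (-64 - 73/21) = 14 - 1*(-1417/21) = 14 + 1417/21 = 1711/21 ≈ 81.476)
r² = (1711/21)² = 2927521/441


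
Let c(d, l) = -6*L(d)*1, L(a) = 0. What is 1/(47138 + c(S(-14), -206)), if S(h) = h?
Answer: 1/47138 ≈ 2.1214e-5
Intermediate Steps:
c(d, l) = 0 (c(d, l) = -6*0*1 = 0*1 = 0)
1/(47138 + c(S(-14), -206)) = 1/(47138 + 0) = 1/47138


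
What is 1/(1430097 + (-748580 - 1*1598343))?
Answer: -1/916826 ≈ -1.0907e-6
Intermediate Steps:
1/(1430097 + (-748580 - 1*1598343)) = 1/(1430097 + (-748580 - 1598343)) = 1/(1430097 - 2346923) = 1/(-916826) = -1/916826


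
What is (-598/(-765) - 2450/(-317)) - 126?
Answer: -28491814/242505 ≈ -117.49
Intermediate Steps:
(-598/(-765) - 2450/(-317)) - 126 = (-598*(-1/765) - 2450*(-1/317)) - 126 = (598/765 + 2450/317) - 126 = 2063816/242505 - 126 = -28491814/242505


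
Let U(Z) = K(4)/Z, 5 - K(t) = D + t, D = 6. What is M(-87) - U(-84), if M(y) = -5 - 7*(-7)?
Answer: 3691/84 ≈ 43.940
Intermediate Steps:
K(t) = -1 - t (K(t) = 5 - (6 + t) = 5 + (-6 - t) = -1 - t)
U(Z) = -5/Z (U(Z) = (-1 - 1*4)/Z = (-1 - 4)/Z = -5/Z)
M(y) = 44 (M(y) = -5 + 49 = 44)
M(-87) - U(-84) = 44 - (-5)/(-84) = 44 - (-5)*(-1)/84 = 44 - 1*5/84 = 44 - 5/84 = 3691/84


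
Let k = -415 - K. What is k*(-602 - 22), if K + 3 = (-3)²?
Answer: 262704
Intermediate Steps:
K = 6 (K = -3 + (-3)² = -3 + 9 = 6)
k = -421 (k = -415 - 1*6 = -415 - 6 = -421)
k*(-602 - 22) = -421*(-602 - 22) = -421*(-624) = 262704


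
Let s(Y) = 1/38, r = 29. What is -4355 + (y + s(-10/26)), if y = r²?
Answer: -133531/38 ≈ -3514.0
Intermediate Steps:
s(Y) = 1/38
y = 841 (y = 29² = 841)
-4355 + (y + s(-10/26)) = -4355 + (841 + 1/38) = -4355 + 31959/38 = -133531/38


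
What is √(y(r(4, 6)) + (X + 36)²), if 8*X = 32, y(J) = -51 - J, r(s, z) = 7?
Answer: √1542 ≈ 39.268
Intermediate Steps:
X = 4 (X = (⅛)*32 = 4)
√(y(r(4, 6)) + (X + 36)²) = √((-51 - 1*7) + (4 + 36)²) = √((-51 - 7) + 40²) = √(-58 + 1600) = √1542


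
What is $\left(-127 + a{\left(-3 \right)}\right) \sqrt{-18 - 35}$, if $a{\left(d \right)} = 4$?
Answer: $- 123 i \sqrt{53} \approx - 895.45 i$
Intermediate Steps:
$\left(-127 + a{\left(-3 \right)}\right) \sqrt{-18 - 35} = \left(-127 + 4\right) \sqrt{-18 - 35} = - 123 \sqrt{-53} = - 123 i \sqrt{53}$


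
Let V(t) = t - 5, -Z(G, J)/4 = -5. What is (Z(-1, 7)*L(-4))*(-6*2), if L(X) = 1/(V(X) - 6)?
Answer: 16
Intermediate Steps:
Z(G, J) = 20 (Z(G, J) = -4*(-5) = 20)
V(t) = -5 + t
L(X) = 1/(-11 + X) (L(X) = 1/((-5 + X) - 6) = 1/(-11 + X))
(Z(-1, 7)*L(-4))*(-6*2) = (20/(-11 - 4))*(-6*2) = (20/(-15))*(-12) = (20*(-1/15))*(-12) = -4/3*(-12) = 16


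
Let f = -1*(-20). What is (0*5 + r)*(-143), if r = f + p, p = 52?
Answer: -10296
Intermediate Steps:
f = 20
r = 72 (r = 20 + 52 = 72)
(0*5 + r)*(-143) = (0*5 + 72)*(-143) = (0 + 72)*(-143) = 72*(-143) = -10296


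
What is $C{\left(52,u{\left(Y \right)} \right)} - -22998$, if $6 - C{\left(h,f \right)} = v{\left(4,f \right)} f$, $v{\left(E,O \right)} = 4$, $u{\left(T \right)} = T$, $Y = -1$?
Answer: $23008$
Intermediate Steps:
$C{\left(h,f \right)} = 6 - 4 f$
$C{\left(52,u{\left(Y \right)} \right)} - -22998 = \left(6 - -4\right) - -22998 = \left(6 + 4\right) + 22998 = 10 + 22998 = 23008$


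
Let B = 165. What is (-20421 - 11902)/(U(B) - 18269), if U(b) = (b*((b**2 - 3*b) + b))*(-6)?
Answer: 32323/26644319 ≈ 0.0012131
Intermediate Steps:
U(b) = -6*b*(b**2 - 2*b) (U(b) = (b*(b**2 - 2*b))*(-6) = -6*b*(b**2 - 2*b))
(-20421 - 11902)/(U(B) - 18269) = (-20421 - 11902)/(6*165**2*(2 - 1*165) - 18269) = -32323/(6*27225*(2 - 165) - 18269) = -32323/(6*27225*(-163) - 18269) = -32323/(-26626050 - 18269) = -32323/(-26644319) = -32323*(-1/26644319) = 32323/26644319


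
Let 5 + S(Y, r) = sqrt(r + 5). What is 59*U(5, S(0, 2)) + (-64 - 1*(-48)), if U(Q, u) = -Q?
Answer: -311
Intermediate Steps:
S(Y, r) = -5 + sqrt(5 + r) (S(Y, r) = -5 + sqrt(r + 5) = -5 + sqrt(5 + r))
59*U(5, S(0, 2)) + (-64 - 1*(-48)) = 59*(-1*5) + (-64 - 1*(-48)) = 59*(-5) + (-64 + 48) = -295 - 16 = -311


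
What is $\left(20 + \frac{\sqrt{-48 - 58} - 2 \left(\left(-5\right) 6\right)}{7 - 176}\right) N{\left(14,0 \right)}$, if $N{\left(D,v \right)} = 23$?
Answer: $\frac{76360}{169} - \frac{23 i \sqrt{106}}{169} \approx 451.83 - 1.4012 i$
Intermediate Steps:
$\left(20 + \frac{\sqrt{-48 - 58} - 2 \left(\left(-5\right) 6\right)}{7 - 176}\right) N{\left(14,0 \right)} = \left(20 + \frac{\sqrt{-48 - 58} - 2 \left(\left(-5\right) 6\right)}{7 - 176}\right) 23 = \left(20 + \frac{\sqrt{-106} - -60}{-169}\right) 23 = \left(20 + \left(i \sqrt{106} + 60\right) \left(- \frac{1}{169}\right)\right) 23 = \left(20 + \left(60 + i \sqrt{106}\right) \left(- \frac{1}{169}\right)\right) 23 = \left(20 - \left(\frac{60}{169} + \frac{i \sqrt{106}}{169}\right)\right) 23 = \left(\frac{3320}{169} - \frac{i \sqrt{106}}{169}\right) 23 = \frac{76360}{169} - \frac{23 i \sqrt{106}}{169}$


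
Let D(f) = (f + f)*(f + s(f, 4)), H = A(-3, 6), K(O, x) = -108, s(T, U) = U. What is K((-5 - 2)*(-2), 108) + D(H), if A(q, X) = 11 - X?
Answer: -18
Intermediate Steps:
H = 5 (H = 11 - 1*6 = 11 - 6 = 5)
D(f) = 2*f*(4 + f) (D(f) = (f + f)*(f + 4) = (2*f)*(4 + f) = 2*f*(4 + f))
K((-5 - 2)*(-2), 108) + D(H) = -108 + 2*5*(4 + 5) = -108 + 2*5*9 = -108 + 90 = -18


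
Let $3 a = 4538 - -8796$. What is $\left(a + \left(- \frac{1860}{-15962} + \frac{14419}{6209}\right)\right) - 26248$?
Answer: $- \frac{3240966479663}{148662087} \approx -21801.0$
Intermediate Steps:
$a = \frac{13334}{3}$ ($a = \frac{4538 - -8796}{3} = \frac{4538 + 8796}{3} = \frac{1}{3} \cdot 13334 = \frac{13334}{3} \approx 4444.7$)
$\left(a + \left(- \frac{1860}{-15962} + \frac{14419}{6209}\right)\right) - 26248 = \left(\frac{13334}{3} + \left(- \frac{1860}{-15962} + \frac{14419}{6209}\right)\right) - 26248 = \left(\frac{13334}{3} + \left(\left(-1860\right) \left(- \frac{1}{15962}\right) + 14419 \cdot \frac{1}{6209}\right)\right) - 26248 = \left(\frac{13334}{3} + \left(\frac{930}{7981} + \frac{14419}{6209}\right)\right) - 26248 = \left(\frac{13334}{3} + \frac{120852409}{49554029}\right) - 26248 = \frac{661115979913}{148662087} - 26248 = - \frac{3240966479663}{148662087}$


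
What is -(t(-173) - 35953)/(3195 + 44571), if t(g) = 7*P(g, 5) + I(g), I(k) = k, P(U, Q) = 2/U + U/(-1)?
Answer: 317911/434922 ≈ 0.73096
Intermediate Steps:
P(U, Q) = -U + 2/U (P(U, Q) = 2/U + U*(-1) = 2/U - U = -U + 2/U)
t(g) = -6*g + 14/g (t(g) = 7*(-g + 2/g) + g = (-7*g + 14/g) + g = -6*g + 14/g)
-(t(-173) - 35953)/(3195 + 44571) = -((-6*(-173) + 14/(-173)) - 35953)/(3195 + 44571) = -((1038 + 14*(-1/173)) - 35953)/47766 = -((1038 - 14/173) - 35953)/47766 = -(179560/173 - 35953)/47766 = -(-6040309)/(173*47766) = -1*(-317911/434922) = 317911/434922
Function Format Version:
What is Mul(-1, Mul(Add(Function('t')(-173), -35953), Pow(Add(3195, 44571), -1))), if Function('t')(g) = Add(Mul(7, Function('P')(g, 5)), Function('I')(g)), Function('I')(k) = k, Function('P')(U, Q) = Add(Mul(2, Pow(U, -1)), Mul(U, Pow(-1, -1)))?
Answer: Rational(317911, 434922) ≈ 0.73096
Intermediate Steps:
Function('P')(U, Q) = Add(Mul(-1, U), Mul(2, Pow(U, -1))) (Function('P')(U, Q) = Add(Mul(2, Pow(U, -1)), Mul(U, -1)) = Add(Mul(2, Pow(U, -1)), Mul(-1, U)) = Add(Mul(-1, U), Mul(2, Pow(U, -1))))
Function('t')(g) = Add(Mul(-6, g), Mul(14, Pow(g, -1))) (Function('t')(g) = Add(Mul(7, Add(Mul(-1, g), Mul(2, Pow(g, -1)))), g) = Add(Add(Mul(-7, g), Mul(14, Pow(g, -1))), g) = Add(Mul(-6, g), Mul(14, Pow(g, -1))))
Mul(-1, Mul(Add(Function('t')(-173), -35953), Pow(Add(3195, 44571), -1))) = Mul(-1, Mul(Add(Add(Mul(-6, -173), Mul(14, Pow(-173, -1))), -35953), Pow(Add(3195, 44571), -1))) = Mul(-1, Mul(Add(Add(1038, Mul(14, Rational(-1, 173))), -35953), Pow(47766, -1))) = Mul(-1, Mul(Add(Add(1038, Rational(-14, 173)), -35953), Rational(1, 47766))) = Mul(-1, Mul(Add(Rational(179560, 173), -35953), Rational(1, 47766))) = Mul(-1, Mul(Rational(-6040309, 173), Rational(1, 47766))) = Mul(-1, Rational(-317911, 434922)) = Rational(317911, 434922)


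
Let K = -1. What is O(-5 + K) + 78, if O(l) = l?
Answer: 72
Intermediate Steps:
O(-5 + K) + 78 = (-5 - 1) + 78 = -6 + 78 = 72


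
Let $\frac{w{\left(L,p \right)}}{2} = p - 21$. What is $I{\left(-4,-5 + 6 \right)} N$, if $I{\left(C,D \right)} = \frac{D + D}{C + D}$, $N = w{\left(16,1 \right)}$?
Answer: $\frac{80}{3} \approx 26.667$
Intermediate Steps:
$w{\left(L,p \right)} = -42 + 2 p$ ($w{\left(L,p \right)} = 2 \left(p - 21\right) = 2 \left(-21 + p\right) = -42 + 2 p$)
$N = -40$ ($N = -42 + 2 \cdot 1 = -42 + 2 = -40$)
$I{\left(C,D \right)} = \frac{2 D}{C + D}$
$I{\left(-4,-5 + 6 \right)} N = \frac{2 \left(-5 + 6\right)}{-4 + \left(-5 + 6\right)} \left(-40\right) = 2 \cdot 1 \frac{1}{-4 + 1} \left(-40\right) = 2 \cdot 1 \frac{1}{-3} \left(-40\right) = 2 \cdot 1 \left(- \frac{1}{3}\right) \left(-40\right) = \left(- \frac{2}{3}\right) \left(-40\right) = \frac{80}{3}$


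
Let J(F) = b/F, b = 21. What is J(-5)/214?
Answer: -21/1070 ≈ -0.019626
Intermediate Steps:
J(F) = 21/F
J(-5)/214 = (21/(-5))/214 = (21*(-⅕))*(1/214) = -21/5*1/214 = -21/1070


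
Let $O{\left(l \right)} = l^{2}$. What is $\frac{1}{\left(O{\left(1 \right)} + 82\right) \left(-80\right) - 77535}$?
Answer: $- \frac{1}{84175} \approx -1.188 \cdot 10^{-5}$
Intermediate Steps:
$\frac{1}{\left(O{\left(1 \right)} + 82\right) \left(-80\right) - 77535} = \frac{1}{\left(1^{2} + 82\right) \left(-80\right) - 77535} = \frac{1}{\left(1 + 82\right) \left(-80\right) - 77535} = \frac{1}{83 \left(-80\right) - 77535} = \frac{1}{-6640 - 77535} = \frac{1}{-84175} = - \frac{1}{84175}$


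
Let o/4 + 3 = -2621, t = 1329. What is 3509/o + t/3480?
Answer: 72411/1521920 ≈ 0.047579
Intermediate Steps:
o = -10496 (o = -12 + 4*(-2621) = -12 - 10484 = -10496)
3509/o + t/3480 = 3509/(-10496) + 1329/3480 = 3509*(-1/10496) + 1329*(1/3480) = -3509/10496 + 443/1160 = 72411/1521920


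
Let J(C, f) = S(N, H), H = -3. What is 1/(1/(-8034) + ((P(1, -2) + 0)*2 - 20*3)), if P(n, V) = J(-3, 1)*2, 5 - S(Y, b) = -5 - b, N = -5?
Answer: -8034/257089 ≈ -0.031250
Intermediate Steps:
S(Y, b) = 10 + b (S(Y, b) = 5 - (-5 - b) = 5 + (5 + b) = 10 + b)
J(C, f) = 7 (J(C, f) = 10 - 3 = 7)
P(n, V) = 14 (P(n, V) = 7*2 = 14)
1/(1/(-8034) + ((P(1, -2) + 0)*2 - 20*3)) = 1/(1/(-8034) + ((14 + 0)*2 - 20*3)) = 1/(-1/8034 + (14*2 - 60)) = 1/(-1/8034 + (28 - 60)) = 1/(-1/8034 - 32) = 1/(-257089/8034) = -8034/257089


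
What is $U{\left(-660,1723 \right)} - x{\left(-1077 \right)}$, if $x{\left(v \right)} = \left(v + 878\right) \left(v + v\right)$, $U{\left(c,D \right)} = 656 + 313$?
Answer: $-427677$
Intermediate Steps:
$U{\left(c,D \right)} = 969$
$x{\left(v \right)} = 2 v \left(878 + v\right)$ ($x{\left(v \right)} = \left(878 + v\right) 2 v = 2 v \left(878 + v\right)$)
$U{\left(-660,1723 \right)} - x{\left(-1077 \right)} = 969 - 2 \left(-1077\right) \left(878 - 1077\right) = 969 - 2 \left(-1077\right) \left(-199\right) = 969 - 428646 = -427677$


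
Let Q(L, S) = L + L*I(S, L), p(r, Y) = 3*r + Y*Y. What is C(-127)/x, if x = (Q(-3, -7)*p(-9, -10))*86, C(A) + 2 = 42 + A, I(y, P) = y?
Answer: -29/37668 ≈ -0.00076988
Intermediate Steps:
C(A) = 40 + A (C(A) = -2 + (42 + A) = 40 + A)
p(r, Y) = Y² + 3*r (p(r, Y) = 3*r + Y² = Y² + 3*r)
Q(L, S) = L + L*S
x = 113004 (x = ((-3*(1 - 7))*((-10)² + 3*(-9)))*86 = ((-3*(-6))*(100 - 27))*86 = (18*73)*86 = 1314*86 = 113004)
C(-127)/x = (40 - 127)/113004 = -87*1/113004 = -29/37668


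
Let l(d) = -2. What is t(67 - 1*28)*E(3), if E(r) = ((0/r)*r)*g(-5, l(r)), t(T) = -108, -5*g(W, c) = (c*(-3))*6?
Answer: 0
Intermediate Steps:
g(W, c) = 18*c/5 (g(W, c) = -c*(-3)*6/5 = -(-3*c)*6/5 = -(-18)*c/5 = 18*c/5)
E(r) = 0 (E(r) = ((0/r)*r)*((18/5)*(-2)) = (0*r)*(-36/5) = 0*(-36/5) = 0)
t(67 - 1*28)*E(3) = -108*0 = 0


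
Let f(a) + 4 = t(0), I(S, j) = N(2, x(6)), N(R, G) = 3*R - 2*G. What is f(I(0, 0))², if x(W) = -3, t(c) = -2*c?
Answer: 16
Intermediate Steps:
N(R, G) = -2*G + 3*R
I(S, j) = 12 (I(S, j) = -2*(-3) + 3*2 = 6 + 6 = 12)
f(a) = -4 (f(a) = -4 - 2*0 = -4 + 0 = -4)
f(I(0, 0))² = (-4)² = 16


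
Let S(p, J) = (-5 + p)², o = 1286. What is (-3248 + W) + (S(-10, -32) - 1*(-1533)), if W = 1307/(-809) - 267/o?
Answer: -1552054065/1040374 ≈ -1491.8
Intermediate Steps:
W = -1896805/1040374 (W = 1307/(-809) - 267/1286 = 1307*(-1/809) - 267*1/1286 = -1307/809 - 267/1286 = -1896805/1040374 ≈ -1.8232)
(-3248 + W) + (S(-10, -32) - 1*(-1533)) = (-3248 - 1896805/1040374) + ((-5 - 10)² - 1*(-1533)) = -3381031557/1040374 + ((-15)² + 1533) = -3381031557/1040374 + (225 + 1533) = -3381031557/1040374 + 1758 = -1552054065/1040374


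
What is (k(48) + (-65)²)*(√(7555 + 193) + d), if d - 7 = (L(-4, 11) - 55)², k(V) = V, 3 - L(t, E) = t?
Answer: 9874903 + 8546*√1937 ≈ 1.0251e+7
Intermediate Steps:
L(t, E) = 3 - t
d = 2311 (d = 7 + ((3 - 1*(-4)) - 55)² = 7 + ((3 + 4) - 55)² = 7 + (7 - 55)² = 7 + (-48)² = 7 + 2304 = 2311)
(k(48) + (-65)²)*(√(7555 + 193) + d) = (48 + (-65)²)*(√(7555 + 193) + 2311) = (48 + 4225)*(√7748 + 2311) = 4273*(2*√1937 + 2311) = 4273*(2311 + 2*√1937) = 9874903 + 8546*√1937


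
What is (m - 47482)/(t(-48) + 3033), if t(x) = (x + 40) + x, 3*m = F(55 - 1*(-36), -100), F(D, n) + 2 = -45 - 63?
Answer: -142556/8931 ≈ -15.962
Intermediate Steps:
F(D, n) = -110 (F(D, n) = -2 + (-45 - 63) = -2 - 108 = -110)
m = -110/3 (m = (1/3)*(-110) = -110/3 ≈ -36.667)
t(x) = 40 + 2*x (t(x) = (40 + x) + x = 40 + 2*x)
(m - 47482)/(t(-48) + 3033) = (-110/3 - 47482)/((40 + 2*(-48)) + 3033) = -142556/(3*((40 - 96) + 3033)) = -142556/(3*(-56 + 3033)) = -142556/3/2977 = -142556/3*1/2977 = -142556/8931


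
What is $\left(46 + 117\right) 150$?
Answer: $24450$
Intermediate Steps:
$\left(46 + 117\right) 150 = 163 \cdot 150 = 24450$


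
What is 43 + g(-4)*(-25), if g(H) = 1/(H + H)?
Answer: 369/8 ≈ 46.125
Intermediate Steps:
g(H) = 1/(2*H)
43 + g(-4)*(-25) = 43 + ((½)/(-4))*(-25) = 43 + ((½)*(-¼))*(-25) = 43 - ⅛*(-25) = 43 + 25/8 = 369/8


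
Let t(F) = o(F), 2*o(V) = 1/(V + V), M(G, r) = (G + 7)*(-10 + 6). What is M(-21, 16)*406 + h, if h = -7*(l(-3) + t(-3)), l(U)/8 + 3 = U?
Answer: 276871/12 ≈ 23073.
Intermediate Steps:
l(U) = -24 + 8*U
M(G, r) = -28 - 4*G (M(G, r) = (7 + G)*(-4) = -28 - 4*G)
o(V) = 1/(4*V) (o(V) = 1/(2*(V + V)) = 1/(2*((2*V))) = (1/(2*V))/2 = 1/(4*V))
t(F) = 1/(4*F)
h = 4039/12 (h = -7*((-24 + 8*(-3)) + (1/4)/(-3)) = -7*((-24 - 24) + (1/4)*(-1/3)) = -7*(-48 - 1/12) = -7*(-577/12) = 4039/12 ≈ 336.58)
M(-21, 16)*406 + h = (-28 - 4*(-21))*406 + 4039/12 = (-28 + 84)*406 + 4039/12 = 56*406 + 4039/12 = 22736 + 4039/12 = 276871/12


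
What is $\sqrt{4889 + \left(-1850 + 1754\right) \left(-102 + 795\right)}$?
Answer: $i \sqrt{61639} \approx 248.27 i$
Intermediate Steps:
$\sqrt{4889 + \left(-1850 + 1754\right) \left(-102 + 795\right)} = \sqrt{4889 - 66528} = \sqrt{-61639} = i \sqrt{61639}$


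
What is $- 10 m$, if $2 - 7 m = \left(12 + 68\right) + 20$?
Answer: $140$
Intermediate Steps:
$m = -14$ ($m = \frac{2}{7} - \frac{\left(12 + 68\right) + 20}{7} = \frac{2}{7} - \frac{80 + 20}{7} = \frac{2}{7} - \frac{100}{7} = -14$)
$- 10 m = \left(-10\right) \left(-14\right) = 140$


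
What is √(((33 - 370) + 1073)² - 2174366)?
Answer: I*√1632670 ≈ 1277.8*I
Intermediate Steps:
√(((33 - 370) + 1073)² - 2174366) = √((-337 + 1073)² - 2174366) = √(736² - 2174366) = √(541696 - 2174366) = √(-1632670) = I*√1632670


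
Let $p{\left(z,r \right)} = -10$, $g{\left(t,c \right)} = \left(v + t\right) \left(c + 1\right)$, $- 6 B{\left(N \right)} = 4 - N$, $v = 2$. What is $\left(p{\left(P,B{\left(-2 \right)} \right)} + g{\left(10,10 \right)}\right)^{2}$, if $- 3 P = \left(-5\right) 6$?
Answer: $14884$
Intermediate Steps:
$B{\left(N \right)} = - \frac{2}{3} + \frac{N}{6}$ ($B{\left(N \right)} = - \frac{4 - N}{6} = - \frac{2}{3} + \frac{N}{6}$)
$g{\left(t,c \right)} = \left(1 + c\right) \left(2 + t\right)$ ($g{\left(t,c \right)} = \left(2 + t\right) \left(c + 1\right) = \left(2 + t\right) \left(1 + c\right) = \left(1 + c\right) \left(2 + t\right)$)
$P = 10$ ($P = - \frac{\left(-5\right) 6}{3} = \left(- \frac{1}{3}\right) \left(-30\right) = 10$)
$\left(p{\left(P,B{\left(-2 \right)} \right)} + g{\left(10,10 \right)}\right)^{2} = \left(-10 + \left(2 + 10 + 2 \cdot 10 + 10 \cdot 10\right)\right)^{2} = \left(-10 + \left(2 + 10 + 20 + 100\right)\right)^{2} = \left(-10 + 132\right)^{2} = 122^{2} = 14884$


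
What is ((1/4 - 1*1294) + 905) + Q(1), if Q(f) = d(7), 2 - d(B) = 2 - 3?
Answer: -1543/4 ≈ -385.75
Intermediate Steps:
d(B) = 3 (d(B) = 2 - (2 - 3) = 2 - 1*(-1) = 2 + 1 = 3)
Q(f) = 3
((1/4 - 1*1294) + 905) + Q(1) = ((1/4 - 1*1294) + 905) + 3 = ((¼ - 1294) + 905) + 3 = (-5175/4 + 905) + 3 = -1555/4 + 3 = -1543/4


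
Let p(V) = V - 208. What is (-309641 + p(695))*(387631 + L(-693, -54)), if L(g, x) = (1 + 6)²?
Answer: -119852822720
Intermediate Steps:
p(V) = -208 + V
L(g, x) = 49 (L(g, x) = 7² = 49)
(-309641 + p(695))*(387631 + L(-693, -54)) = (-309641 + (-208 + 695))*(387631 + 49) = (-309641 + 487)*387680 = -309154*387680 = -119852822720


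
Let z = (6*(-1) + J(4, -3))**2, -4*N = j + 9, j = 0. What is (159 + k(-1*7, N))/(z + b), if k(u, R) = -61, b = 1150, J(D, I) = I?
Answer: 98/1231 ≈ 0.079610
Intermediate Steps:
N = -9/4 (N = -(0 + 9)/4 = -1/4*9 = -9/4 ≈ -2.2500)
z = 81 (z = (6*(-1) - 3)**2 = (-6 - 3)**2 = (-9)**2 = 81)
(159 + k(-1*7, N))/(z + b) = (159 - 61)/(81 + 1150) = 98/1231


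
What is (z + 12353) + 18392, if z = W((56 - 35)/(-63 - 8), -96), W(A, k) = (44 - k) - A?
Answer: 2192856/71 ≈ 30885.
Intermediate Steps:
W(A, k) = 44 - A - k
z = 9961/71 (z = 44 - (56 - 35)/(-63 - 8) - 1*(-96) = 44 - 21/(-71) + 96 = 44 - 21*(-1)/71 + 96 = 44 - 1*(-21/71) + 96 = 44 + 21/71 + 96 = 9961/71 ≈ 140.30)
(z + 12353) + 18392 = (9961/71 + 12353) + 18392 = 887024/71 + 18392 = 2192856/71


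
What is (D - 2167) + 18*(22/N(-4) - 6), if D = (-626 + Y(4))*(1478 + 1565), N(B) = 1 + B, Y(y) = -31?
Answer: -2001658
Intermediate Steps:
D = -1999251 (D = (-626 - 31)*(1478 + 1565) = -657*3043 = -1999251)
(D - 2167) + 18*(22/N(-4) - 6) = (-1999251 - 2167) + 18*(22/(1 - 4) - 6) = -2001418 + 18*(22/(-3) - 6) = -2001418 + 18*(22*(-1/3) - 6) = -2001418 + 18*(-22/3 - 6) = -2001418 + 18*(-40/3) = -2001418 - 240 = -2001658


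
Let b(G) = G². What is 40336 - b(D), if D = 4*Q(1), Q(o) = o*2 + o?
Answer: 40192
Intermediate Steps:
Q(o) = 3*o (Q(o) = 2*o + o = 3*o)
D = 12 (D = 4*(3*1) = 4*3 = 12)
40336 - b(D) = 40336 - 1*12² = 40336 - 1*144 = 40336 - 144 = 40192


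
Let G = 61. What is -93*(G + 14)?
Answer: -6975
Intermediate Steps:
-93*(G + 14) = -93*(61 + 14) = -93*75 = -6975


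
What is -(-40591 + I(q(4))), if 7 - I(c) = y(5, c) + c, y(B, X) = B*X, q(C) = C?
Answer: 40608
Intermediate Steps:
I(c) = 7 - 6*c (I(c) = 7 - (5*c + c) = 7 - 6*c)
-(-40591 + I(q(4))) = -(-40591 + (7 - 6*4)) = -(-40591 + (7 - 24)) = -(-40591 - 17) = -1*(-40608) = 40608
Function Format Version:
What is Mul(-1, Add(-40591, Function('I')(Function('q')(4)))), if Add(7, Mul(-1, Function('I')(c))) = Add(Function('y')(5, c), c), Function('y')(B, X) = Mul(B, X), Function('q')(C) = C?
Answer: 40608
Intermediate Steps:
Function('I')(c) = Add(7, Mul(-6, c)) (Function('I')(c) = Add(7, Mul(-1, Add(Mul(5, c), c))) = Add(7, Mul(-1, Mul(6, c))) = Add(7, Mul(-6, c)))
Mul(-1, Add(-40591, Function('I')(Function('q')(4)))) = Mul(-1, Add(-40591, Add(7, Mul(-6, 4)))) = Mul(-1, Add(-40591, Add(7, -24))) = Mul(-1, Add(-40591, -17)) = Mul(-1, -40608) = 40608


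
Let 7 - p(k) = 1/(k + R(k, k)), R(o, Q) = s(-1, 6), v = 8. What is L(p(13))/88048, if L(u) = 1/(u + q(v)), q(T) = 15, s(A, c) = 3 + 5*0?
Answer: 1/1931553 ≈ 5.1772e-7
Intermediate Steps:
s(A, c) = 3 (s(A, c) = 3 + 0 = 3)
R(o, Q) = 3
p(k) = 7 - 1/(3 + k) (p(k) = 7 - 1/(k + 3) = 7 - 1/(3 + k))
L(u) = 1/(15 + u) (L(u) = 1/(u + 15) = 1/(15 + u))
L(p(13))/88048 = 1/((15 + (20 + 7*13)/(3 + 13))*88048) = (1/88048)/(15 + (20 + 91)/16) = (1/88048)/(15 + (1/16)*111) = (1/88048)/(15 + 111/16) = (1/88048)/(351/16) = (16/351)*(1/88048) = 1/1931553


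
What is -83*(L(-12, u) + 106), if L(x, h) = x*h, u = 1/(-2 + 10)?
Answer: -17347/2 ≈ -8673.5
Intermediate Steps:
u = ⅛ (u = 1/8 = ⅛ ≈ 0.12500)
L(x, h) = h*x
-83*(L(-12, u) + 106) = -83*((⅛)*(-12) + 106) = -83*(-3/2 + 106) = -83*209/2 = -17347/2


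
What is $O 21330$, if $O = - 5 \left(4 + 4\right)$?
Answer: $-853200$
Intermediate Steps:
$O = -40$ ($O = \left(-5\right) 8 = -40$)
$O 21330 = \left(-40\right) 21330 = -853200$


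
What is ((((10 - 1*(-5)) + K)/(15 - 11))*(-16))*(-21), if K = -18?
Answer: -252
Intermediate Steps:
((((10 - 1*(-5)) + K)/(15 - 11))*(-16))*(-21) = ((((10 - 1*(-5)) - 18)/(15 - 11))*(-16))*(-21) = ((((10 + 5) - 18)/4)*(-16))*(-21) = (((15 - 18)*(¼))*(-16))*(-21) = (-3*¼*(-16))*(-21) = -¾*(-16)*(-21) = 12*(-21) = -252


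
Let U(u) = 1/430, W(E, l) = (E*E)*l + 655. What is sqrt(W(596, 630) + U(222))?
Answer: sqrt(41378167301930)/430 ≈ 14960.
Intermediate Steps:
W(E, l) = 655 + l*E**2 (W(E, l) = E**2*l + 655 = l*E**2 + 655 = 655 + l*E**2)
U(u) = 1/430
sqrt(W(596, 630) + U(222)) = sqrt((655 + 630*596**2) + 1/430) = sqrt((655 + 630*355216) + 1/430) = sqrt((655 + 223786080) + 1/430) = sqrt(223786735 + 1/430) = sqrt(96228296051/430) = sqrt(41378167301930)/430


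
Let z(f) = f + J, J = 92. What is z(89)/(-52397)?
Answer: -181/52397 ≈ -0.0034544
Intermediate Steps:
z(f) = 92 + f (z(f) = f + 92 = 92 + f)
z(89)/(-52397) = (92 + 89)/(-52397) = 181*(-1/52397) = -181/52397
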